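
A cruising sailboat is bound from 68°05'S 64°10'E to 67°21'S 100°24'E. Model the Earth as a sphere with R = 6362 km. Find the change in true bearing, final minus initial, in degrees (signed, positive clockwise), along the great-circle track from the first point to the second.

At departure: θ₁ = atan2(sin Δλ cos φ₂, cos φ₁ sin φ₂ − sin φ₁ cos φ₂ cos Δλ) = 103.89°
At arrival: θ₂ = atan2(sin Δλ cos φ₁, −cos φ₂ sin φ₁ + sin φ₂ cos φ₁ cos Δλ) = 70.20°
Δθ = θ₂ − θ₁ = -33.7°

-33.7°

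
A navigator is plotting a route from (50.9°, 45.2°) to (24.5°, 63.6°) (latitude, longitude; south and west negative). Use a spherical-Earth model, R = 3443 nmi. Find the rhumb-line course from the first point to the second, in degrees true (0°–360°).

Δψ = ln[tan(π/4+φ₂/2)/tan(π/4+φ₁/2)] = -0.5941
Δλ = +0.3211 rad (taken the short way round)
course = atan2(Δλ, Δψ) = 151.61°

151.6°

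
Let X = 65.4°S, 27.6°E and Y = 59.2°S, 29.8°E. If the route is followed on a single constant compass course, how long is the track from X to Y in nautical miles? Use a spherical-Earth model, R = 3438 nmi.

377 nmi

Rhumb course C = atan2(Δλ, Δψ) with Δψ = ln[tan(π/4+φ₂/2)/tan(π/4+φ₁/2)] = +0.2337, Δλ = +0.0384 → C = 9.33°
d = R·|Δφ| / |cos C| = 3438·0.10821 / 0.98677 = 377 nmi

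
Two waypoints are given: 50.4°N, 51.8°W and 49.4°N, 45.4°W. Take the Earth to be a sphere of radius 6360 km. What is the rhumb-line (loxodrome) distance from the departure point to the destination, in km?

471 km

Δψ = ln[tan(π/4+φ₂/2)/tan(π/4+φ₁/2)] = -0.0271;  Δφ = -0.0175 rad,  Δλ = +0.1117 rad
q = Δφ/Δψ = 0.6441
d = R·√(Δφ² + q²Δλ²) = 6360·0.07403 = 471 km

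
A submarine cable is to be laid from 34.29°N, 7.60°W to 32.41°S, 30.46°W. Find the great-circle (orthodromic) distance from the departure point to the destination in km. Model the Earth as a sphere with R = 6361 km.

7780 km

cos σ = sin φ₁ sin φ₂ + cos φ₁ cos φ₂ cos Δλ
      = sin(34.29°)sin(-32.41°) + cos(34.29°)cos(-32.41°)cos(-22.86°) = 0.3408
σ = 70.077° → d = Rσ = 6361·1.22307 = 7780 km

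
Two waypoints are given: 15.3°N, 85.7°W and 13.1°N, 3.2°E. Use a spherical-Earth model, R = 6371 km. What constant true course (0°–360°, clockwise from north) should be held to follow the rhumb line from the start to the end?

91.5°

Meridional parts: M(φ₁)=+0.2703, M(φ₂)=+0.2307 → ΔM = -0.0396;  Δλ = +1.5516 rad
tan C = Δλ / ΔM = -39.1717 → C = 91.46°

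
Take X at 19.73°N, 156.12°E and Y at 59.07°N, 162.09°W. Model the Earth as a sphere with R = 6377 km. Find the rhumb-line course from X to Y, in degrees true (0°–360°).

Meridional parts: M(φ₁)=+0.3514, M(φ₂)=+1.2849 → ΔM = +0.9336;  Δλ = +0.7294 rad
tan C = Δλ / ΔM = +0.7813 → C = 38.00°

38.0°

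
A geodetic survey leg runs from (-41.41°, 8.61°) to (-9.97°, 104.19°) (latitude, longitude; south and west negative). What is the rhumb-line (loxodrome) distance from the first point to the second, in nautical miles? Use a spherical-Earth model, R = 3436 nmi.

Rhumb course C = atan2(Δλ, Δψ) with Δψ = ln[tan(π/4+φ₂/2)/tan(π/4+φ₁/2)] = +0.6205, Δλ = +1.6682 → C = 69.60°
d = R·|Δφ| / |cos C| = 3436·0.54873 / 0.34862 = 5408 nmi

5408 nmi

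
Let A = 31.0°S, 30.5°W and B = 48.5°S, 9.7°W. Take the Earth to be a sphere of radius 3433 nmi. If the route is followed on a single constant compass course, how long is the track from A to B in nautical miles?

1414 nmi

Rhumb course C = atan2(Δλ, Δψ) with Δψ = ln[tan(π/4+φ₂/2)/tan(π/4+φ₁/2)] = -0.4010, Δλ = +0.3630 → C = 137.85°
d = R·|Δφ| / |cos C| = 3433·0.30543 / 0.74134 = 1414 nmi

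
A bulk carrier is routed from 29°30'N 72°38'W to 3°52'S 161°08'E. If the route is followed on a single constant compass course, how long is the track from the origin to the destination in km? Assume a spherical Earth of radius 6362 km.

Δψ = ln[tan(π/4+φ₂/2)/tan(π/4+φ₁/2)] = -0.6068;  Δφ = -0.5824 rad,  Δλ = -2.2032 rad
q = Δφ/Δψ = 0.9597
d = R·√(Δφ² + q²Δλ²) = 6362·2.19320 = 13953 km

13953 km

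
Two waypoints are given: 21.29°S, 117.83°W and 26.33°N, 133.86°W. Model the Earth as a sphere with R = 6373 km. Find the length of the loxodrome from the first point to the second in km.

5572 km

Δψ = ln[tan(π/4+φ₂/2)/tan(π/4+φ₁/2)] = +0.8571;  Δφ = +0.8311 rad,  Δλ = -0.2798 rad
q = Δφ/Δψ = 0.9697
d = R·√(Δφ² + q²Δλ²) = 6373·0.87429 = 5572 km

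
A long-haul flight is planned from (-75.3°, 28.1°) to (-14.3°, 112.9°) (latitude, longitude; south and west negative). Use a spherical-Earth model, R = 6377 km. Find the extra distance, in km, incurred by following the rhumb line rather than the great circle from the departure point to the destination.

Great circle: cos σ = sin φ₁ sin φ₂ + cos φ₁ cos φ₂ cos Δλ,  σ = 1.3065 rad → d_gc = 8331.7 km
Rhumb line: Δψ = +1.7958, q = Δφ/Δψ = 0.5929, d_rh = R√(Δφ²+q²Δλ²) = 8797.9 km
Excess = 8797.9 − 8331.7 = 466.2 ≈ 466 km

466 km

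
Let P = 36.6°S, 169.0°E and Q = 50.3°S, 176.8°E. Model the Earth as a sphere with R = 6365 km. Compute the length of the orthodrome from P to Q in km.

cos σ = sin φ₁ sin φ₂ + cos φ₁ cos φ₂ cos Δλ
      = sin(-36.60°)sin(-50.30°) + cos(-36.60°)cos(-50.30°)cos(7.80°) = 0.9668
σ = 14.804° → d = Rσ = 6365·0.25838 = 1645 km

1645 km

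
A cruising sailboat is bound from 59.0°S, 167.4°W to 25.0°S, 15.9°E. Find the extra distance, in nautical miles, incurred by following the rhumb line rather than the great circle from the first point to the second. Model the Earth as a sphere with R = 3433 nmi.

2075 nmi

Great circle: cos σ = sin φ₁ sin φ₂ + cos φ₁ cos φ₂ cos Δλ,  σ = 1.6747 rad → d_gc = 5749.4 nmi
Rhumb line: Δψ = +0.8317, q = Δφ/Δψ = 0.7135, d_rh = R√(Δφ²+q²Δλ²) = 7824.0 nmi
Excess = 7824.0 − 5749.4 = 2074.6 ≈ 2075 nmi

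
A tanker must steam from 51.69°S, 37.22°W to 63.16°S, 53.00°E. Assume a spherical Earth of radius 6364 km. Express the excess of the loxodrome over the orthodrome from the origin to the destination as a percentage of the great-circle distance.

Great circle: σ = 0.7967 rad → d_gc = Rσ = 5070.3 km
Rhumb: Δφ = -0.2002, Δλ = +1.5746, Δψ = -0.3756, q = Δφ/Δψ = 0.5331 → d_rh = R√(Δφ²+q²Δλ²) = 5491.5 km
Excess = (5491.5 − 5070.3) / 5070.3 = 421.2 / 5070.3 = 8.31% ≈ 8.3%

8.3%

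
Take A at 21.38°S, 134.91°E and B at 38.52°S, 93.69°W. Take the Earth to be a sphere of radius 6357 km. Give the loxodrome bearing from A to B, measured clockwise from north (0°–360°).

98.6°

Δψ = ln[tan(π/4+φ₂/2)/tan(π/4+φ₁/2)] = -0.3474
Δλ = +2.2934 rad (taken the short way round)
course = atan2(Δλ, Δψ) = 98.61°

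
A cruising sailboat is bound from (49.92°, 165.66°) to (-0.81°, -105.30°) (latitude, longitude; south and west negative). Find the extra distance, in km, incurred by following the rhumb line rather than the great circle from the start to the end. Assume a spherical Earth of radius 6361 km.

253 km

Great circle: cos σ = sin φ₁ sin φ₂ + cos φ₁ cos φ₂ cos Δλ,  σ = 1.5708 rad → d_gc = 9992.03 km
Rhumb line: Δψ = -1.0227, q = Δφ/Δψ = 0.8658, d_rh = R√(Δφ²+q²Δλ²) = 10245.48 km
Excess = 10245.48 − 9992.03 = 253.45 ≈ 253 km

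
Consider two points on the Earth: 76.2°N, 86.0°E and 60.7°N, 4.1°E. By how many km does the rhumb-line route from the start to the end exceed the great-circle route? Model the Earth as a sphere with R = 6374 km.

Great circle: cos σ = sin φ₁ sin φ₂ + cos φ₁ cos φ₂ cos Δλ,  σ = 0.5289 rad → d_gc = 3371.4 km
Rhumb line: Δψ = -0.7702, q = Δφ/Δψ = 0.3512, d_rh = R√(Δφ²+q²Δλ²) = 3635.2 km
Excess = 3635.2 − 3371.4 = 263.8 ≈ 264 km

264 km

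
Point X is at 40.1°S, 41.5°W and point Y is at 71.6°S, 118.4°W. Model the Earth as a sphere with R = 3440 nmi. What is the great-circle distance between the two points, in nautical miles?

cos σ = sin φ₁ sin φ₂ + cos φ₁ cos φ₂ cos Δλ
      = sin(-40.10°)sin(-71.60°) + cos(-40.10°)cos(-71.60°)cos(-76.90°) = 0.6659
σ = 48.247° → d = Rσ = 3440·0.84207 = 2897 nmi

2897 nmi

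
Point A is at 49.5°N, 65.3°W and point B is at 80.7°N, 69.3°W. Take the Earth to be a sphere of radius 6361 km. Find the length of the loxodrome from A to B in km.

Δψ = ln[tan(π/4+φ₂/2)/tan(π/4+φ₁/2)] = +1.5120;  Δφ = +0.5445 rad,  Δλ = -0.0698 rad
q = Δφ/Δψ = 0.3602
d = R·√(Δφ² + q²Δλ²) = 6361·0.54512 = 3468 km

3468 km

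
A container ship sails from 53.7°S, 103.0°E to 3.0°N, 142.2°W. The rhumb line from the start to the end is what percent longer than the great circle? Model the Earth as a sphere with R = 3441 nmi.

5.4%

Great circle: σ = 1.8652 rad → d_gc = Rσ = 6418.1 nmi
Rhumb: Δφ = +0.9896, Δλ = +2.0036, Δψ = +1.1677, q = Δφ/Δψ = 0.8475 → d_rh = R√(Δφ²+q²Δλ²) = 6762.9 nmi
Excess = (6762.9 − 6418.1) / 6418.1 = 344.8 / 6418.1 = 5.37% ≈ 5.4%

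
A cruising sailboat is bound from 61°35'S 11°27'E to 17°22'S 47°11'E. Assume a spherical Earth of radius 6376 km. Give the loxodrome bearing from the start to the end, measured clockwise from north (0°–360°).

Δψ = ln[tan(π/4+φ₂/2)/tan(π/4+φ₁/2)] = +1.0657
Δλ = +0.6237 rad (taken the short way round)
course = atan2(Δλ, Δψ) = 30.34°

30.3°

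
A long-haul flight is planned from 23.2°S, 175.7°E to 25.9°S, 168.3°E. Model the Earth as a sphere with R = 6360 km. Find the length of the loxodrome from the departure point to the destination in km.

805 km

Rhumb course C = atan2(Δλ, Δψ) with Δψ = ln[tan(π/4+φ₂/2)/tan(π/4+φ₁/2)] = -0.0518, Δλ = -0.1292 → C = 248.14°
d = R·|Δφ| / |cos C| = 6360·0.04712 / 0.37233 = 805 km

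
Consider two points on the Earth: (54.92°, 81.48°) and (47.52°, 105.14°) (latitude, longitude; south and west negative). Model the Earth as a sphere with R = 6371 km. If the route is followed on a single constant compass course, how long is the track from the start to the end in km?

Δψ = ln[tan(π/4+φ₂/2)/tan(π/4+φ₁/2)] = -0.2068;  Δφ = -0.1292 rad,  Δλ = +0.4129 rad
q = Δφ/Δψ = 0.6245
d = R·√(Δφ² + q²Δλ²) = 6371·0.28843 = 1838 km

1838 km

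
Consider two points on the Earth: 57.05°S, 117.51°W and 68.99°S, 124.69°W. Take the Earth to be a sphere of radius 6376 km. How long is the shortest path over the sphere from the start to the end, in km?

1375 km

cos σ = sin φ₁ sin φ₂ + cos φ₁ cos φ₂ cos Δλ
      = sin(-57.05°)sin(-68.99°) + cos(-57.05°)cos(-68.99°)cos(-7.18°) = 0.9768
σ = 12.356° → d = Rσ = 6376·0.21566 = 1375 km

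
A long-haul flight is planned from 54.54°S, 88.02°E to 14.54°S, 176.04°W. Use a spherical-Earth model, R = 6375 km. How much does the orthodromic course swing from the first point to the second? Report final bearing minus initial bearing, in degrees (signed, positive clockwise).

-67.6°

Initial bearing θ₁ = atan2(sin Δλ cos φ₂, cos φ₁ sin φ₂ − sin φ₁ cos φ₂ cos Δλ) = 103.28°
Final bearing θ₂ = (initial bearing from the destination back to the start) + 180° = 35.68°
Δθ = θ₂ − θ₁ = -67.6°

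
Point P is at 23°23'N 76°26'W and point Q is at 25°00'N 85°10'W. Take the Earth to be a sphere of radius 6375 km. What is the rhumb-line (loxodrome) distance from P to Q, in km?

Δψ = ln[tan(π/4+φ₂/2)/tan(π/4+φ₁/2)] = +0.0309;  Δφ = +0.0282 rad,  Δλ = -0.1524 rad
q = Δφ/Δψ = 0.9121
d = R·√(Δφ² + q²Δλ²) = 6375·0.14187 = 904 km

904 km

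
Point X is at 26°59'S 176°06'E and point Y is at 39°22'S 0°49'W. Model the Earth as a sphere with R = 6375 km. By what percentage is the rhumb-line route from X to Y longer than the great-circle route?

Great circle: σ = 1.9825 rad → d_gc = Rσ = 12638.3 km
Rhumb: Δφ = -0.2161, Δλ = -3.0878, Δψ = -0.2592, q = Δφ/Δψ = 0.8340 → d_rh = R√(Δφ²+q²Δλ²) = 16474.1 km
Excess = (16474.1 − 12638.3) / 12638.3 = 3835.8 / 12638.3 = 30.351% ≈ 30.4%

30.4%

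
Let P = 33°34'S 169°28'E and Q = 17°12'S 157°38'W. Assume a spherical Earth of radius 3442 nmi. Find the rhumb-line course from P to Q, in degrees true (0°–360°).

61.0°

Δψ = ln[tan(π/4+φ₂/2)/tan(π/4+φ₁/2)] = +0.3177
Δλ = +0.5742 rad (taken the short way round)
course = atan2(Δλ, Δψ) = 61.04°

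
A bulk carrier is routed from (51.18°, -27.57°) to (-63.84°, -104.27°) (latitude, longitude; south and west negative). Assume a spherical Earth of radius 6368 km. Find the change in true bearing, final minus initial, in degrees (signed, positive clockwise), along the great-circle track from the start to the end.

Initial bearing θ₁ = atan2(sin Δλ cos φ₂, cos φ₁ sin φ₂ − sin φ₁ cos φ₂ cos Δλ) = 213.77°
Final bearing θ₂ = (initial bearing from the destination back to the start) + 180° = 232.22°
Δθ = θ₂ − θ₁ = +18.4°

+18.4°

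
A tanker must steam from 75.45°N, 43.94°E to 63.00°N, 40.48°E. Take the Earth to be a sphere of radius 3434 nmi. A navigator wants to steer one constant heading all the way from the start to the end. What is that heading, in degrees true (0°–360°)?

185.5°

Δψ = ln[tan(π/4+φ₂/2)/tan(π/4+φ₁/2)] = -0.6316
Δλ = -0.0604 rad (taken the short way round)
course = atan2(Δλ, Δψ) = 185.46°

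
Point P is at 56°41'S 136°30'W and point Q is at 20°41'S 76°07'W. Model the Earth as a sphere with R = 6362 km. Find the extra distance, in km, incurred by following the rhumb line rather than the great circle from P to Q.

130 km

Great circle: cos σ = sin φ₁ sin φ₂ + cos φ₁ cos φ₂ cos Δλ,  σ = 0.9895 rad → d_gc = 6295.2 km
Rhumb line: Δψ = +0.8375, q = Δφ/Δψ = 0.7503, d_rh = R√(Δφ²+q²Δλ²) = 6425.2 km
Excess = 6425.2 − 6295.2 = 130.0 ≈ 130 km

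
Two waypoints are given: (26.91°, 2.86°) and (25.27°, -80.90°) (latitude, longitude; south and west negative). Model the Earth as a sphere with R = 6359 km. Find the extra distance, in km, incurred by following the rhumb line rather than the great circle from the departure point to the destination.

172 km

Great circle: cos σ = sin φ₁ sin φ₂ + cos φ₁ cos φ₂ cos Δλ,  σ = 1.2861 rad → d_gc = 8178.4 km
Rhumb line: Δψ = -0.0319, q = Δφ/Δψ = 0.8981, d_rh = R√(Δφ²+q²Δλ²) = 8350.5 km
Excess = 8350.5 − 8178.4 = 172.1 ≈ 172 km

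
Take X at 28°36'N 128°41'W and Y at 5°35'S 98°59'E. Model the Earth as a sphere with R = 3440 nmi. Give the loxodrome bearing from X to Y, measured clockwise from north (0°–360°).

Meridional parts: M(φ₁)=+0.5213, M(φ₂)=-0.0976 → ΔM = -0.6189;  Δλ = -2.3097 rad
tan C = Δλ / ΔM = +3.7319 → C = 255.00°

255.0°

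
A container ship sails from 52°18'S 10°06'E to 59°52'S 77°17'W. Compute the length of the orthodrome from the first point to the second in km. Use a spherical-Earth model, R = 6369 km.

5081 km

Haversine: a = sin²(Δφ/2)+cos φ₁ cos φ₂ sin²(Δλ/2) = 0.15084;  σ = 2·atan2(√a,√(1−a))
σ = 45.708° → d = Rσ = 6369·0.79776 = 5081 km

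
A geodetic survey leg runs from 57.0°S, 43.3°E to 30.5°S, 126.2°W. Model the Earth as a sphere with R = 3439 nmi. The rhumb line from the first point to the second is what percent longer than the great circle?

Great circle: σ = 1.6066 rad → d_gc = Rσ = 5525.0 nmi
Rhumb: Δφ = +0.4625, Δλ = -2.9583, Δψ = +0.6573, q = Δφ/Δψ = 0.7037 → d_rh = R√(Δφ²+q²Δλ²) = 7333.7 nmi
Excess = (7333.7 − 5525.0) / 5525.0 = 1808.7 / 5525.0 = 32.74% ≈ 32.7%

32.7%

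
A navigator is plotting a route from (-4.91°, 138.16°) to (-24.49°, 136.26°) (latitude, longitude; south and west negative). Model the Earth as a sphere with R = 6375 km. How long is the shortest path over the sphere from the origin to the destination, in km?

2188 km

Haversine: a = sin²(Δφ/2)+cos φ₁ cos φ₂ sin²(Δλ/2) = 0.02916;  σ = 2·atan2(√a,√(1−a))
σ = 19.665° → d = Rσ = 6375·0.34322 = 2188 km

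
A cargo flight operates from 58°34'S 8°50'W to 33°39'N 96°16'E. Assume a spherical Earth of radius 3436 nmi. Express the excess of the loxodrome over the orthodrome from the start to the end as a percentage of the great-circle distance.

2.0%

Great circle: σ = 2.1968 rad → d_gc = Rσ = 7548.1 nmi
Rhumb: Δφ = +1.6095, Δλ = +1.8343, Δψ = +1.8923, q = Δφ/Δψ = 0.8506 → d_rh = R√(Δφ²+q²Δλ²) = 7702.1 nmi
Excess = (7702.1 − 7548.1) / 7548.1 = 154.0 / 7548.1 = 2.04% ≈ 2.0%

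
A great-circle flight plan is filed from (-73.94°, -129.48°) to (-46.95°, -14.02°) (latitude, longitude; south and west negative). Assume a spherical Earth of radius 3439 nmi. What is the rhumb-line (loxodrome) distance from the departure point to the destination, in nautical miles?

3565 nmi

Rhumb course C = atan2(Δλ, Δψ) with Δψ = ln[tan(π/4+φ₂/2)/tan(π/4+φ₁/2)] = +1.0281, Δλ = +2.0152 → C = 62.97°
d = R·|Δφ| / |cos C| = 3439·0.47106 / 0.45446 = 3565 nmi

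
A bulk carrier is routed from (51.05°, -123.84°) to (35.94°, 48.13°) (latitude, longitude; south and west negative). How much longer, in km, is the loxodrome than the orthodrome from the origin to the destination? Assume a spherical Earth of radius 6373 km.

3551 km

Great circle: cos σ = sin φ₁ sin φ₂ + cos φ₁ cos φ₂ cos Δλ,  σ = 1.6183 rad → d_gc = 10313.6 km
Rhumb line: Δψ = -0.3665, q = Δφ/Δψ = 0.7195, d_rh = R√(Δφ²+q²Δλ²) = 13865.0 km
Excess = 13865.0 − 10313.6 = 3551.4 ≈ 3551 km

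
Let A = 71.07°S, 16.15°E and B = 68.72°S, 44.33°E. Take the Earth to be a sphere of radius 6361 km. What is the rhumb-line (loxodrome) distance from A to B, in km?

1105 km

Δψ = ln[tan(π/4+φ₂/2)/tan(π/4+φ₁/2)] = +0.1195;  Δφ = +0.0410 rad,  Δλ = +0.4918 rad
q = Δφ/Δψ = 0.3434
d = R·√(Δφ² + q²Δλ²) = 6361·0.17378 = 1105 km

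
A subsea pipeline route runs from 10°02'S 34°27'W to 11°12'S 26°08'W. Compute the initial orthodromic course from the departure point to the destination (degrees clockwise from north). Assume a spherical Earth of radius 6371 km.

98.9°

N = sin Δλ·cos φ₂ = +0.1419;  D = cos φ₁ sin φ₂ − sin φ₁ cos φ₂ cos Δλ = -0.0222
initial course = atan2(N, D) = 98.88°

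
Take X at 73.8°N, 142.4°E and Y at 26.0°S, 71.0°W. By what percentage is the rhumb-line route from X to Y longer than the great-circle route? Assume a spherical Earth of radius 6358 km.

12.5%

Great circle: σ = 2.2527 rad → d_gc = Rσ = 14323.0 km
Rhumb: Δφ = -1.7418, Δλ = +2.5587, Δψ = -2.4199, q = Δφ/Δψ = 0.7198 → d_rh = R√(Δφ²+q²Δλ²) = 16117.2 km
Excess = (16117.2 − 14323.0) / 14323.0 = 1794.2 / 14323.0 = 12.53% ≈ 12.5%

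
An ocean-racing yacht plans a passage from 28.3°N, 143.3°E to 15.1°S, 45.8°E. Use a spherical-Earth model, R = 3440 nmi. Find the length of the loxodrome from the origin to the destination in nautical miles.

Rhumb course C = atan2(Δλ, Δψ) with Δψ = ln[tan(π/4+φ₂/2)/tan(π/4+φ₁/2)] = -0.7820, Δλ = -1.7017 → C = 245.32°
d = R·|Δφ| / |cos C| = 3440·0.75747 / 0.41755 = 6240 nmi

6240 nmi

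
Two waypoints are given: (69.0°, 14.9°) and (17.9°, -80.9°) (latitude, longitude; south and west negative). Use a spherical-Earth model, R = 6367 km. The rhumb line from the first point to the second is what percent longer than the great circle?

Great circle: σ = 1.3156 rad → d_gc = Rσ = 8376.1 km
Rhumb: Δφ = -0.8919, Δλ = -1.6720, Δψ = -1.3679, q = Δφ/Δψ = 0.6520 → d_rh = R√(Δφ²+q²Δλ²) = 8967.7 km
Excess = (8967.7 − 8376.1) / 8376.1 = 591.6 / 8376.1 = 7.06% ≈ 7.1%

7.1%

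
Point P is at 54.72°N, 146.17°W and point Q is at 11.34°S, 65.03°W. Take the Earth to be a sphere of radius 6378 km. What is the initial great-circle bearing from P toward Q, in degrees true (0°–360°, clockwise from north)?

103.7°

θ = atan2( sin Δλ·cos φ₂ ,  cos φ₁ sin φ₂ − sin φ₁ cos φ₂ cos Δλ )
  = atan2(+0.9688, -0.2368) = 103.74°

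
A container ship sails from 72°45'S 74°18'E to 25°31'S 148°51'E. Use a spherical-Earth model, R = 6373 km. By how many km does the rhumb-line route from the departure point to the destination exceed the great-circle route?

314 km

Great circle: cos σ = sin φ₁ sin φ₂ + cos φ₁ cos φ₂ cos Δλ,  σ = 1.0671 rad → d_gc = 6800.5 km
Rhumb line: Δψ = +1.4251, q = Δφ/Δψ = 0.5785, d_rh = R√(Δφ²+q²Δλ²) = 7114.1 km
Excess = 7114.1 − 6800.5 = 313.6 ≈ 314 km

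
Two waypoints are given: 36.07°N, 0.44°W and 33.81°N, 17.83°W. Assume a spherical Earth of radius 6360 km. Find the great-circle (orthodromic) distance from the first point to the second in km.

cos σ = sin φ₁ sin φ₂ + cos φ₁ cos φ₂ cos Δλ
      = sin(36.07°)sin(33.81°) + cos(36.07°)cos(33.81°)cos(-17.39°) = 0.9685
σ = 14.413° → d = Rσ = 6360·0.25156 = 1600 km

1600 km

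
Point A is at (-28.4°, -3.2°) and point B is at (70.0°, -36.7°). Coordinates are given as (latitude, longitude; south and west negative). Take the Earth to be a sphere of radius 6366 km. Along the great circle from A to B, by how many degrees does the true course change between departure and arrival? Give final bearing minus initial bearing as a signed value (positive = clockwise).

-18.6°

Initial bearing θ₁ = atan2(sin Δλ cos φ₂, cos φ₁ sin φ₂ − sin φ₁ cos φ₂ cos Δλ) = 348.90°
Final bearing θ₂ = (initial bearing from the destination back to the start) + 180° = 330.32°
Δθ = θ₂ − θ₁ = -18.6°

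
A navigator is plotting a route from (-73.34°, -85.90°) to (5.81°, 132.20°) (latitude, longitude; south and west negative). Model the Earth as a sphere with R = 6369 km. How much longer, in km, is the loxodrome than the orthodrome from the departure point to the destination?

1820 km

Great circle: cos σ = sin φ₁ sin φ₂ + cos φ₁ cos φ₂ cos Δλ,  σ = 1.8980 rad → d_gc = 12088.6 km
Rhumb line: Δψ = +2.0229, q = Δφ/Δψ = 0.6829, d_rh = R√(Δφ²+q²Δλ²) = 13908.4 km
Excess = 13908.4 − 12088.6 = 1819.8 ≈ 1820 km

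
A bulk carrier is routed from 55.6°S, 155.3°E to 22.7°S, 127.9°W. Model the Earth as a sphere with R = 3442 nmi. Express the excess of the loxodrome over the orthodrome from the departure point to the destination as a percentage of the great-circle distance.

Great circle: σ = 1.1181 rad → d_gc = Rσ = 3848.3 nmi
Rhumb: Δφ = +0.5742, Δλ = +1.3404, Δψ = +0.7656, q = Δφ/Δψ = 0.7500 → d_rh = R√(Δφ²+q²Δλ²) = 3984.8 nmi
Excess = (3984.8 − 3848.3) / 3848.3 = 136.5 / 3848.3 = 3.547% ≈ 3.5%

3.5%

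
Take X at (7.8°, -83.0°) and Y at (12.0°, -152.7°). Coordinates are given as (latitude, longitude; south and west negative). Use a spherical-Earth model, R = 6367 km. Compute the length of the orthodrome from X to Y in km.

7626 km

cos σ = sin φ₁ sin φ₂ + cos φ₁ cos φ₂ cos Δλ
      = sin(7.80°)sin(12.00°) + cos(7.80°)cos(12.00°)cos(-69.70°) = 0.3644
σ = 68.627° → d = Rσ = 6367·1.19777 = 7626 km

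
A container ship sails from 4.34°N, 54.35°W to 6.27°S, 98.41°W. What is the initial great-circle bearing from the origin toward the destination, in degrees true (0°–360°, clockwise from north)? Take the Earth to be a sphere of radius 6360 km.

θ = atan2( sin Δλ·cos φ₂ ,  cos φ₁ sin φ₂ − sin φ₁ cos φ₂ cos Δλ )
  = atan2(-0.6913, -0.1630) = 256.74°

256.7°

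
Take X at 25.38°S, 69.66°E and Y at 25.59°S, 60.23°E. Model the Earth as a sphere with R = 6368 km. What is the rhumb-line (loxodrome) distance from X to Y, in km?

Δψ = ln[tan(π/4+φ₂/2)/tan(π/4+φ₁/2)] = -0.0041;  Δφ = -0.0037 rad,  Δλ = -0.1646 rad
q = Δφ/Δψ = 0.9027
d = R·√(Δφ² + q²Δλ²) = 6368·0.14862 = 946 km

946 km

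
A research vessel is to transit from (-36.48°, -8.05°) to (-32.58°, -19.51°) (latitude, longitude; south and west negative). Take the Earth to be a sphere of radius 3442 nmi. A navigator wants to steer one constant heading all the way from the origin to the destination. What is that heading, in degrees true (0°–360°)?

Meridional parts: M(φ₁)=-0.6847, M(φ₂)=-0.6020 → ΔM = +0.0827;  Δλ = -0.2000 rad
tan C = Δλ / ΔM = -2.4199 → C = 292.45°

292.5°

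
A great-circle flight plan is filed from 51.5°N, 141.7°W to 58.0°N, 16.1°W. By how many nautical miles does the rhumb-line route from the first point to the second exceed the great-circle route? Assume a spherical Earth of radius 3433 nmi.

643 nmi

Great circle: cos σ = sin φ₁ sin φ₂ + cos φ₁ cos φ₂ cos Δλ,  σ = 1.0796 rad → d_gc = 3706.4 nmi
Rhumb line: Δψ = +0.1971, q = Δφ/Δψ = 0.5756, d_rh = R√(Δφ²+q²Δλ²) = 4349.2 nmi
Excess = 4349.2 − 3706.4 = 642.8 ≈ 643 nmi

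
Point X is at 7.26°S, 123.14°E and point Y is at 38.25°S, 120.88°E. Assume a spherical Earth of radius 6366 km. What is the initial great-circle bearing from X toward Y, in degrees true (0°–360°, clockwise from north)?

183.4°

N = sin Δλ·cos φ₂ = -0.0310;  D = cos φ₁ sin φ₂ − sin φ₁ cos φ₂ cos Δλ = -0.5150
initial course = atan2(N, D) = 183.44°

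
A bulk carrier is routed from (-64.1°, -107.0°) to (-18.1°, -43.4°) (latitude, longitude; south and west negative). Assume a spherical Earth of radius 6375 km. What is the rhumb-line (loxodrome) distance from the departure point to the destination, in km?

7118 km

Rhumb course C = atan2(Δλ, Δψ) with Δψ = ln[tan(π/4+φ₂/2)/tan(π/4+φ₁/2)] = +1.1486, Δλ = +1.1100 → C = 44.02°
d = R·|Δφ| / |cos C| = 6375·0.80285 / 0.71908 = 7118 km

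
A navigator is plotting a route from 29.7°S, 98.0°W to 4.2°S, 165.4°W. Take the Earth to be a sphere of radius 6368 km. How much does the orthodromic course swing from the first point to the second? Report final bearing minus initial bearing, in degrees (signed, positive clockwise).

At departure: θ₁ = atan2(sin Δλ cos φ₂, cos φ₁ sin φ₂ − sin φ₁ cos φ₂ cos Δλ) = 277.81°
At arrival: θ₂ = atan2(sin Δλ cos φ₁, −cos φ₂ sin φ₁ + sin φ₂ cos φ₁ cos Δλ) = 300.36°
Δθ = θ₂ − θ₁ = +22.5°

+22.5°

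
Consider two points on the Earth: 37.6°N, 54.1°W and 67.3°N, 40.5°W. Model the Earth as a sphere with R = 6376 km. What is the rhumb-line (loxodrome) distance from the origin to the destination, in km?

Δψ = ln[tan(π/4+φ₂/2)/tan(π/4+φ₁/2)] = +0.8967;  Δφ = +0.5184 rad,  Δλ = +0.2374 rad
q = Δφ/Δψ = 0.5781
d = R·√(Δφ² + q²Δλ²) = 6376·0.53622 = 3419 km

3419 km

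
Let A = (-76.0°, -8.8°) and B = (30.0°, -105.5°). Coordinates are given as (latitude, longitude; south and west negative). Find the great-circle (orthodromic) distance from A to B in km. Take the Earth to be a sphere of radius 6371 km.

13414 km

cos σ = sin φ₁ sin φ₂ + cos φ₁ cos φ₂ cos Δλ
      = sin(-76.00°)sin(30.00°) + cos(-76.00°)cos(30.00°)cos(-96.70°) = -0.5096
σ = 120.637° → d = Rσ = 6371·2.10551 = 13414 km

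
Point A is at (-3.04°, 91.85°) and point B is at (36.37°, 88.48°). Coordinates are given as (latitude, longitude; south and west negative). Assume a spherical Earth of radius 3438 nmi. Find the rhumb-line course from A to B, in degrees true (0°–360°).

Meridional parts: M(φ₁)=-0.0531, M(φ₂)=+0.6823 → ΔM = +0.7354;  Δλ = -0.0588 rad
tan C = Δλ / ΔM = -0.0800 → C = 355.43°

355.4°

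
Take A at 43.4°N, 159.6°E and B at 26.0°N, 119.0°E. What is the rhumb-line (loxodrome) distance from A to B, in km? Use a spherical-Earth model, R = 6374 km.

Rhumb course C = atan2(Δλ, Δψ) with Δψ = ln[tan(π/4+φ₂/2)/tan(π/4+φ₁/2)] = -0.3722, Δλ = -0.7086 → C = 242.29°
d = R·|Δφ| / |cos C| = 6374·0.30369 / 0.46502 = 4163 km

4163 km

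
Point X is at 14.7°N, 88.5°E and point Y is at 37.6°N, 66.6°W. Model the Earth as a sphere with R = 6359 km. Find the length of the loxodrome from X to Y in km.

Rhumb course C = atan2(Δλ, Δψ) with Δψ = ln[tan(π/4+φ₂/2)/tan(π/4+φ₁/2)] = +0.4497, Δλ = -2.7070 → C = 279.43°
d = R·|Δφ| / |cos C| = 6359·0.39968 / 0.16389 = 15508 km

15508 km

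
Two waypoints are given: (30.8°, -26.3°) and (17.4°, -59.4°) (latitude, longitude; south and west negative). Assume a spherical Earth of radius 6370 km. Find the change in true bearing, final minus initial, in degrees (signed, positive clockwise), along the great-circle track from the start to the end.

-13.9°

At departure: θ₁ = atan2(sin Δλ cos φ₂, cos φ₁ sin φ₂ − sin φ₁ cos φ₂ cos Δλ) = 253.69°
At arrival: θ₂ = atan2(sin Δλ cos φ₁, −cos φ₂ sin φ₁ + sin φ₂ cos φ₁ cos Δλ) = 239.76°
Δθ = θ₂ − θ₁ = -13.9°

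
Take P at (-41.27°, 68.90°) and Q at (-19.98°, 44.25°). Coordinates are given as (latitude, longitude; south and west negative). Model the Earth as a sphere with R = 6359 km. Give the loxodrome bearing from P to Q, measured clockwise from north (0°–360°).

315.4°

Meridional parts: M(φ₁)=-0.7921, M(φ₂)=-0.3560 → ΔM = +0.4361;  Δλ = -0.4302 rad
tan C = Δλ / ΔM = -0.9865 → C = 315.39°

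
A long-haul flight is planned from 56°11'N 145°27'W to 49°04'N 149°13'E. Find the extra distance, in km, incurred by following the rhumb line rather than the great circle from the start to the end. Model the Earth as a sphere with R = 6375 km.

Great circle: cos σ = sin φ₁ sin φ₂ + cos φ₁ cos φ₂ cos Δλ,  σ = 0.6764 rad → d_gc = 4312.0 km
Rhumb line: Δψ = -0.2052, q = Δφ/Δψ = 0.6053, d_rh = R√(Δφ²+q²Δλ²) = 4470.8 km
Excess = 4470.8 − 4312.0 = 158.8 ≈ 159 km

159 km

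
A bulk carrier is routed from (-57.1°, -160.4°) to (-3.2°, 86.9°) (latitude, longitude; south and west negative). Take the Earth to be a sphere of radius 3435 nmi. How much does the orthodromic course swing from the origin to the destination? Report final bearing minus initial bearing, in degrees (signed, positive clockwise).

+80.5°

Initial bearing θ₁ = atan2(sin Δλ cos φ₂, cos φ₁ sin φ₂ − sin φ₁ cos φ₂ cos Δλ) = 248.99°
Final bearing θ₂ = (initial bearing from the destination back to the start) + 180° = 329.48°
Δθ = θ₂ − θ₁ = +80.5°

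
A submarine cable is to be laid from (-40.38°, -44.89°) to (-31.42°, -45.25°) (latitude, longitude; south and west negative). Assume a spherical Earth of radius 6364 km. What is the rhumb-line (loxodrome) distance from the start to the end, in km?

Δψ = ln[tan(π/4+φ₂/2)/tan(π/4+φ₁/2)] = +0.1935;  Δφ = +0.1564 rad,  Δλ = -0.0063 rad
q = Δφ/Δψ = 0.8083
d = R·√(Δφ² + q²Δλ²) = 6364·0.15646 = 996 km

996 km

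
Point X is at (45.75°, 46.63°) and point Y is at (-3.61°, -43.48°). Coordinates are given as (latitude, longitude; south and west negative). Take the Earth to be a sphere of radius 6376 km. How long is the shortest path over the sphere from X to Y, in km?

cos σ = sin φ₁ sin φ₂ + cos φ₁ cos φ₂ cos Δλ
      = sin(45.75°)sin(-3.61°) + cos(45.75°)cos(-3.61°)cos(-90.11°) = -0.0464
σ = 92.662° → d = Rσ = 6376·1.61725 = 10312 km

10312 km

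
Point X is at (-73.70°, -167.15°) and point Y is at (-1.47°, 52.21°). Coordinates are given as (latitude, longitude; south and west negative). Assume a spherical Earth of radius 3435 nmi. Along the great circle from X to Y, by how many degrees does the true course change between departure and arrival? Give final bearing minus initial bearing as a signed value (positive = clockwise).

At departure: θ₁ = atan2(sin Δλ cos φ₂, cos φ₁ sin φ₂ − sin φ₁ cos φ₂ cos Δλ) = 220.24°
At arrival: θ₂ = atan2(sin Δλ cos φ₁, −cos φ₂ sin φ₁ + sin φ₂ cos φ₁ cos Δλ) = 349.55°
Δθ = θ₂ − θ₁ = +129.3°

+129.3°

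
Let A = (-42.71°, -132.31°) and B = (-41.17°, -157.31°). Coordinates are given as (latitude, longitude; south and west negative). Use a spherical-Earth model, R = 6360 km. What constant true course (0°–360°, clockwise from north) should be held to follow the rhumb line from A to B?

Meridional parts: M(φ₁)=-0.8259, M(φ₂)=-0.7898 → ΔM = +0.0361;  Δλ = -0.4363 rad
tan C = Δλ / ΔM = -12.0745 → C = 274.73°

274.7°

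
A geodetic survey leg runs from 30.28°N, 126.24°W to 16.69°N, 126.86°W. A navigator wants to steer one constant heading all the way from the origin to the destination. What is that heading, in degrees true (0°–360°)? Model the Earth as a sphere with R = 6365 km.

182.4°

Δψ = ln[tan(π/4+φ₂/2)/tan(π/4+φ₁/2)] = -0.2595
Δλ = -0.0108 rad (taken the short way round)
course = atan2(Δλ, Δψ) = 182.39°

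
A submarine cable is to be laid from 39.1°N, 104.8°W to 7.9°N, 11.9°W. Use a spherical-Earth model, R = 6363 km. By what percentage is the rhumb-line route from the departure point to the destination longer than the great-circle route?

Great circle: σ = 1.5230 rad → d_gc = Rσ = 9690.8 km
Rhumb: Δφ = -0.5445, Δλ = +1.6214, Δψ = -0.6042, q = Δφ/Δψ = 0.9012 → d_rh = R√(Δφ²+q²Δλ²) = 9922.7 km
Excess = (9922.7 − 9690.8) / 9690.8 = 231.9 / 9690.8 = 2.39% ≈ 2.4%

2.4%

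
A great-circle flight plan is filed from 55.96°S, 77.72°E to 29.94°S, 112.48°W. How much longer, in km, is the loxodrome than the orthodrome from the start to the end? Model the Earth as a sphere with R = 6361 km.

Great circle: cos σ = sin φ₁ sin φ₂ + cos φ₁ cos φ₂ cos Δλ,  σ = 1.6347 rad → d_gc = 10398.1 km
Rhumb line: Δψ = +0.6357, q = Δφ/Δψ = 0.7144, d_rh = R√(Δφ²+q²Δλ²) = 13773.3 km
Excess = 13773.3 − 10398.1 = 3375.2 ≈ 3375 km

3375 km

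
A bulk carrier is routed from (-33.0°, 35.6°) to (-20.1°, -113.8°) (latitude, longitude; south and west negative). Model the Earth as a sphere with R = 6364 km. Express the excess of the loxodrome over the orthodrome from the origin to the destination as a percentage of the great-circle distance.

Great circle: σ = 2.0837 rad → d_gc = Rσ = 13260.9 km
Rhumb: Δφ = +0.2251, Δλ = -2.6075, Δψ = +0.2525, q = Δφ/Δψ = 0.8917 → d_rh = R√(Δφ²+q²Δλ²) = 14866.4 km
Excess = (14866.4 − 13260.9) / 13260.9 = 1605.5 / 13260.9 = 12.11% ≈ 12.1%

12.1%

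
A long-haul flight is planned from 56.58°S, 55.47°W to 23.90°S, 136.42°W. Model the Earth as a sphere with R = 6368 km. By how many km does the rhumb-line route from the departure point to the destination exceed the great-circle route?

Great circle: cos σ = sin φ₁ sin φ₂ + cos φ₁ cos φ₂ cos Δλ,  σ = 1.1403 rad → d_gc = 7261.2 km
Rhumb line: Δψ = +0.7735, q = Δφ/Δψ = 0.7374, d_rh = R√(Δφ²+q²Δλ²) = 7563.5 km
Excess = 7563.5 − 7261.2 = 302.3 ≈ 302 km

302 km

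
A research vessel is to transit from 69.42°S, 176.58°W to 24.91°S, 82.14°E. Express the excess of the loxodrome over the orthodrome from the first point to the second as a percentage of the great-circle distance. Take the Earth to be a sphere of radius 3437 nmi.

8.8%

Great circle: σ = 1.2324 rad → d_gc = Rσ = 4235.8 nmi
Rhumb: Δφ = +0.7768, Δλ = -1.7677, Δψ = +1.2571, q = Δφ/Δψ = 0.6180 → d_rh = R√(Δφ²+q²Δλ²) = 4607.1 nmi
Excess = (4607.1 − 4235.8) / 4235.8 = 371.3 / 4235.8 = 8.77% ≈ 8.8%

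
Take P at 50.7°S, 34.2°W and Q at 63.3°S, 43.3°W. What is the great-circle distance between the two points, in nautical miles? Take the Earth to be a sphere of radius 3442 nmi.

Haversine: a = sin²(Δφ/2)+cos φ₁ cos φ₂ sin²(Δλ/2) = 0.01383;  σ = 2·atan2(√a,√(1−a))
σ = 13.509° → d = Rσ = 3442·0.23577 = 812 nmi

812 nmi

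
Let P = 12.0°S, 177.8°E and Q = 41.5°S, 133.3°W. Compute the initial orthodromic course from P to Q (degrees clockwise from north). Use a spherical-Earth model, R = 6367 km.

134.0°

θ = atan2( sin Δλ·cos φ₂ ,  cos φ₁ sin φ₂ − sin φ₁ cos φ₂ cos Δλ )
  = atan2(+0.5644, -0.5458) = 134.04°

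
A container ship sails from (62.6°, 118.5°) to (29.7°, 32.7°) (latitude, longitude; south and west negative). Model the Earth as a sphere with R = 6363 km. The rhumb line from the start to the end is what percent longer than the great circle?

5.8%

Great circle: σ = 1.0825 rad → d_gc = Rσ = 6887.7 km
Rhumb: Δφ = -0.5742, Δλ = -1.4975, Δψ = -0.8682, q = Δφ/Δψ = 0.6613 → d_rh = R√(Δφ²+q²Δλ²) = 7284.3 km
Excess = (7284.3 − 6887.7) / 6887.7 = 396.6 / 6887.7 = 5.76% ≈ 5.8%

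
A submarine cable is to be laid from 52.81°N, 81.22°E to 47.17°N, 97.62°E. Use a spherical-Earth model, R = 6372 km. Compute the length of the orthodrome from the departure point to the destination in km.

1326 km

cos σ = sin φ₁ sin φ₂ + cos φ₁ cos φ₂ cos Δλ
      = sin(52.81°)sin(47.17°) + cos(52.81°)cos(47.17°)cos(16.40°) = 0.9784
σ = 11.919° → d = Rσ = 6372·0.20803 = 1326 km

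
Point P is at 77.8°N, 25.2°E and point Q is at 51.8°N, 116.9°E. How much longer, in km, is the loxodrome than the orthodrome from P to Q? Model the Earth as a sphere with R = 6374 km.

418 km

Great circle: cos σ = sin φ₁ sin φ₂ + cos φ₁ cos φ₂ cos Δλ,  σ = 0.7009 rad → d_gc = 4467.8 km
Rhumb line: Δψ = -1.1756, q = Δφ/Δψ = 0.3860, d_rh = R√(Δφ²+q²Δλ²) = 4885.8 km
Excess = 4885.8 − 4467.8 = 418.0 ≈ 418 km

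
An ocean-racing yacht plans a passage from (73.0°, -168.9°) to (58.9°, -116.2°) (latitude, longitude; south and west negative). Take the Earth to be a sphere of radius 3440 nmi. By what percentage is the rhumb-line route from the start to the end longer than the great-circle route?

Great circle: σ = 0.4266 rad → d_gc = Rσ = 1467.6 nmi
Rhumb: Δφ = -0.2461, Δλ = +0.9198, Δψ = -0.6216, q = Δφ/Δψ = 0.3959 → d_rh = R√(Δφ²+q²Δλ²) = 1511.9 nmi
Excess = (1511.9 − 1467.6) / 1467.6 = 44.3 / 1467.6 = 3.02% ≈ 3.0%

3.0%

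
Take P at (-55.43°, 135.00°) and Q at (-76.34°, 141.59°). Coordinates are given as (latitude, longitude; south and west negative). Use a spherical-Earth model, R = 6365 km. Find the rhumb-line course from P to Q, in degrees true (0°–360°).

173.1°

Meridional parts: M(φ₁)=-1.1674, M(φ₂)=-2.1221 → ΔM = -0.9548;  Δλ = +0.1150 rad
tan C = Δλ / ΔM = -0.1205 → C = 173.13°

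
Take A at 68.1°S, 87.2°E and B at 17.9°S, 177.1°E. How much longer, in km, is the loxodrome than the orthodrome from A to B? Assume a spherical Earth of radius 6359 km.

490 km

Great circle: cos σ = sin φ₁ sin φ₂ + cos φ₁ cos φ₂ cos Δλ,  σ = 1.2810 rad → d_gc = 8145.6 km
Rhumb line: Δψ = +1.3250, q = Δφ/Δψ = 0.6613, d_rh = R√(Δφ²+q²Δλ²) = 8635.5 km
Excess = 8635.5 − 8145.6 = 489.9 ≈ 490 km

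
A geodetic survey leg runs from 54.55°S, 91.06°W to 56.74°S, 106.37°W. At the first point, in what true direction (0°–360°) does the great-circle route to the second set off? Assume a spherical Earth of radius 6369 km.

θ = atan2( sin Δλ·cos φ₂ ,  cos φ₁ sin φ₂ − sin φ₁ cos φ₂ cos Δλ )
  = atan2(-0.1448, -0.0541) = 249.53°

249.5°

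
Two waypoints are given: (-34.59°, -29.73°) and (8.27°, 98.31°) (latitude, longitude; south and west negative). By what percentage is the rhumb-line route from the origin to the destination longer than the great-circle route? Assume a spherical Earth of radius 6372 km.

Great circle: σ = 2.1940 rad → d_gc = Rσ = 13980.4 km
Rhumb: Δφ = +0.7480, Δλ = +2.2347, Δψ = +0.7890, q = Δφ/Δψ = 0.9481 → d_rh = R√(Δφ²+q²Δλ²) = 14317.9 km
Excess = (14317.9 − 13980.4) / 13980.4 = 337.5 / 13980.4 = 2.41% ≈ 2.4%

2.4%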